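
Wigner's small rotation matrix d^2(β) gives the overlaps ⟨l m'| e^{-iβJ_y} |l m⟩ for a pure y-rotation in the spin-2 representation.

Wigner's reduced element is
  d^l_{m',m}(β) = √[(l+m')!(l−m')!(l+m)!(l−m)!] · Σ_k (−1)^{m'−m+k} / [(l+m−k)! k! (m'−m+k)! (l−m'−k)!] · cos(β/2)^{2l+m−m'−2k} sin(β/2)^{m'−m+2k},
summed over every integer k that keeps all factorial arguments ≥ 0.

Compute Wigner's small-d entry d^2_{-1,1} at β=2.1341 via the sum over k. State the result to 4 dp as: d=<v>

d=-0.0521

d^2_{-1,1}(β=2.1341) via Wigner's sum:
With c≡cos(β/2)=0.482710 and s≡sin(β/2)=0.875780, N=[1·6·6·1]^{1/2}=6.000000
k∈{2,3} keeps every argument non-negative
  k=2: (−1)^0·6.0000/(2)·0.4827^2·0.8758^2 = +0.536147
  k=3: (−1)^1·6.0000/(6)·0.4827^0·0.8758^4 = -0.588275
d^2_{-1,1}(2.1341) = +0.536147 -0.588275 = -0.052128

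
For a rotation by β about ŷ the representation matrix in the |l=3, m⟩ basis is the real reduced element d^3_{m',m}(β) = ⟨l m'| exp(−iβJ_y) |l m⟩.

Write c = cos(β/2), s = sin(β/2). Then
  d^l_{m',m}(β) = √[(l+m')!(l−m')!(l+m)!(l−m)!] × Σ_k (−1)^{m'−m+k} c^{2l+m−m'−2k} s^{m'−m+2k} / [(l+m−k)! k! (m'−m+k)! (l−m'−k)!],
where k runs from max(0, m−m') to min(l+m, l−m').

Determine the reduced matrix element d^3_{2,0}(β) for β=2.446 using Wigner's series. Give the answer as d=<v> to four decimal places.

d^3_{2,0}(β=2.446) via Wigner's sum:
c=cos(2.446/2)=0.340827, s=sin(2.446/2)=0.940126; N=√[120·1·6·6]=65.726707
k: max(0,(0)−(2))=0 … min(3+(0),3−(2))=1
  k=0: (−1)^2·65.7267/(12)·0.3408^4·0.9401^2 = +0.065323
  k=1: (−1)^3·65.7267/(12)·0.3408^2·0.9401^4 = -0.497019
d^3_{2,0}(2.446) = +0.065323 -0.497019 = -0.431695

d=-0.4317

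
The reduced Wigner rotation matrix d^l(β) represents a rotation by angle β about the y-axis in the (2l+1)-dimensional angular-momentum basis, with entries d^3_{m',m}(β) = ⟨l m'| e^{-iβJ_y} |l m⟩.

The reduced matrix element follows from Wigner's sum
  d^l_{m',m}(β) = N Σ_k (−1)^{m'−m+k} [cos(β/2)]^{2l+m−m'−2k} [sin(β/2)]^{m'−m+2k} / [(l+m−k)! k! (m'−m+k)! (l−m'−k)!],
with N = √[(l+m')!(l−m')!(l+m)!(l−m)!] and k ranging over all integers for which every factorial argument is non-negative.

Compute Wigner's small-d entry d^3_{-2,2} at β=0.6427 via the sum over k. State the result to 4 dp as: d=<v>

d^3_{-2,2}(β=0.6427) via Wigner's sum:
Half-angle: c=0.948810, s=0.315848. N=√(1·120·120·1)=120.000000
The bounds max(0,m−m')=4 and min(l+m,l−m')=5 give 2 terms
  k=4: (−1)^0·120.0000/(24)·0.9488^2·0.3158^4 = +0.044796
  k=5: (−1)^1·120.0000/(120)·0.9488^0·0.3158^6 = -0.000993
d^3_{-2,2}(0.6427) = +0.044796 -0.000993 = +0.043803

d=0.0438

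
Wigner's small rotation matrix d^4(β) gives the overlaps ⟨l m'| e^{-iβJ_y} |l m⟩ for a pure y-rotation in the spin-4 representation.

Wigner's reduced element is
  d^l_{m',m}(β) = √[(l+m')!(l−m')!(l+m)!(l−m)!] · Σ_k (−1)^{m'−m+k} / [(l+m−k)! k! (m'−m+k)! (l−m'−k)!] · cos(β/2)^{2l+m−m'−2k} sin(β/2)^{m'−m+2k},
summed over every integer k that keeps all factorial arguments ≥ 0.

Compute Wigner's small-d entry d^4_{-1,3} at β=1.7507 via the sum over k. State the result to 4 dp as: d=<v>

d=0.1073

d^4_{-1,3}(β=1.7507) via Wigner's sum:
With c≡cos(β/2)=0.640728 and s≡sin(β/2)=0.767768, N=[6·120·5040·1]^{1/2}=1904.940944
The bounds max(0,m−m')=4 and min(l+m,l−m')=5 give 2 terms
  k=4: (−1)^0·1904.9409/(144)·0.6407^4·0.7678^4 = +0.774701
  k=5: (−1)^1·1904.9409/(240)·0.6407^2·0.7678^6 = -0.667417
d^4_{-1,3}(1.7507) = +0.774701 -0.667417 = +0.107284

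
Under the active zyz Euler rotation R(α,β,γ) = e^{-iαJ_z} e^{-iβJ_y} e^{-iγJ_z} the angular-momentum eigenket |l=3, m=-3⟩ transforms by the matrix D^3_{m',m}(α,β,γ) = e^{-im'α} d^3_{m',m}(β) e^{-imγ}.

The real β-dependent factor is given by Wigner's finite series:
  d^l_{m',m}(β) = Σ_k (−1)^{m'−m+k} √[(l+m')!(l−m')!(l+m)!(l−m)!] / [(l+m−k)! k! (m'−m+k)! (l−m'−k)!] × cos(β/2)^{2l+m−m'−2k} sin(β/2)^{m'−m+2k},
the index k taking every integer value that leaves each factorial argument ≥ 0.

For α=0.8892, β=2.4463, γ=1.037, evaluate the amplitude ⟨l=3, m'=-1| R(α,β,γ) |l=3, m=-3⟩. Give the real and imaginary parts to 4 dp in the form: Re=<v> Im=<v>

Re=-0.0301 Im=-0.0349

First d^3_{-1,-3}(β=2.4463), then the phase factors e^{-i(-1)α} and e^{-i(-3)γ}:
With c≡cos(β/2)=0.340686 and s≡sin(β/2)=0.940177, N=[2·24·1·720]^{1/2}=185.903201
k∈{0} keeps every argument non-negative
  k=0: (−1)^2·185.9032/(48)·0.3407^4·0.9402^2 = +0.046119
d^3_{-1,-3}(2.4463) = +0.046119
Phases: e^{-i·(-1)·0.8892}=+0.630033+0.776568i, e^{-i·(-3)·1.037}=-0.999532+0.030588i ⇒ D=-0.030139-0.034909i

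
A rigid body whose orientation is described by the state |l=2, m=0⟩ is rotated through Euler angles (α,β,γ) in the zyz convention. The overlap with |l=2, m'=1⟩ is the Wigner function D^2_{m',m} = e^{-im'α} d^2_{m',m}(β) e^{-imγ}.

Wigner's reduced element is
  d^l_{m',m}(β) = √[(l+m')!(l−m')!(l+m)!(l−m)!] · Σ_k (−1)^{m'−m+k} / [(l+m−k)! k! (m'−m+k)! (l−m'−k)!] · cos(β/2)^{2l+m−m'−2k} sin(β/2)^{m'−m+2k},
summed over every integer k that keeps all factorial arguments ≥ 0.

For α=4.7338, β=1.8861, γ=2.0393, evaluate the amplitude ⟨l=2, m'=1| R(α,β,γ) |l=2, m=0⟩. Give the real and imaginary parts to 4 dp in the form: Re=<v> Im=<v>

Re=0.0077 Im=0.3610

D^2_{1,0}(4.7338,1.8861,2.0393) = e^{-i·1·4.7338}·d^2_{1,0}(1.8861)·e^{-i·0·2.0393}. Compute d first:
With c≡cos(β/2)=0.587322 and s≡sin(β/2)=0.809353, N=[6·1·2·2]^{1/2}=4.898979
Admissible k: 0..1 (factorial args all ≥0)
  k=0: (−1)^1·4.8990/(2)·0.5873^3·0.8094^1 = -0.401646
  k=1: (−1)^2·4.8990/(2)·0.5873^1·0.8094^3 = +0.762722
d^2_{1,0}(1.8861) = -0.401646 +0.762722 = +0.361076
Phases: e^{-i·(1)·4.7338}=+0.021409+0.999771i, e^{-i·(0)·2.0393}=+1.000000+0.000000i ⇒ D=+0.007730+0.360994i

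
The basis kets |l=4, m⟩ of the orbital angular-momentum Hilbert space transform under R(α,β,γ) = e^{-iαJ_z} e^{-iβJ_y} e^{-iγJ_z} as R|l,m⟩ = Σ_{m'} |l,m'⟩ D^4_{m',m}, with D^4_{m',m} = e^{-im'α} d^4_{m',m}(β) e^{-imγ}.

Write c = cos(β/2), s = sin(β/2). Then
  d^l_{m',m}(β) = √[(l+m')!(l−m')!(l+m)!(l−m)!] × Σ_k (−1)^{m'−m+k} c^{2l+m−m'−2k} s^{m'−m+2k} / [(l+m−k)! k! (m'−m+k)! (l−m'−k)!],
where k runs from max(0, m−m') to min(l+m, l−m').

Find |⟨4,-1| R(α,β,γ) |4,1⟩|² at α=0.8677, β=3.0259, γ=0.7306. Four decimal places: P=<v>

D^4_{-1,1}(0.8677,3.0259,0.7306) = e^{-i·-1·0.8677}·d^4_{-1,1}(3.0259)·e^{-i·1·0.7306}. Compute d first:
With c≡cos(β/2)=0.057814 and s≡sin(β/2)=0.998327, N=[6·120·120·6]^{1/2}=720.000000
Admissible k: 2..5 (factorial args all ≥0)
  k=2: (−1)^0·720.0000/(72)·0.0578^6·0.9983^2 = +0.000000
  k=3: (−1)^1·720.0000/(24)·0.0578^4·0.9983^4 = -0.000333
  k=4: (−1)^2·720.0000/(48)·0.0578^2·0.9983^6 = +0.049636
  k=5: (−1)^3·720.0000/(720)·0.0578^0·0.9983^8 = -0.986697
d^4_{-1,1}(3.0259) = +0.000000 -0.000333 +0.049636 -0.986697 = -0.937394
|D^4_{-1,1}|² = |d^4_{-1,1}(β)|² = (-0.937394)² = 0.878707 (the z-rotation phases have unit modulus)

P=0.8787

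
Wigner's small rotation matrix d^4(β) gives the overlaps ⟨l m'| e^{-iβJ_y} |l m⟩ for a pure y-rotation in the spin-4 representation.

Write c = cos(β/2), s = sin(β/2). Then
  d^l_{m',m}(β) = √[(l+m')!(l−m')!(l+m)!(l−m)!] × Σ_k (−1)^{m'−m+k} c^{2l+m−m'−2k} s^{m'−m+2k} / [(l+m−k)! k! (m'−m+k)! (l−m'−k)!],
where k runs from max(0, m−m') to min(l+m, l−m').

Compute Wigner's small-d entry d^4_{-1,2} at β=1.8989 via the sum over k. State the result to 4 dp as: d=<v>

d^4_{-1,2}(β=1.8989) via Wigner's sum:
Half-angle: c=0.582130, s=0.813095. N=√(6·120·720·2)=1018.233765
k: max(0,(2)−(-1))=3 … min(4+(2),4−(-1))=5
  k=3: (−1)^0·1018.2338/(72)·0.5821^5·0.8131^3 = +0.508207
  k=4: (−1)^1·1018.2338/(48)·0.5821^3·0.8131^5 = -1.487218
  k=5: (−1)^2·1018.2338/(240)·0.5821^1·0.8131^7 = +0.580293
d^4_{-1,2}(1.8989) = +0.508207 -1.487218 +0.580293 = -0.398718

d=-0.3987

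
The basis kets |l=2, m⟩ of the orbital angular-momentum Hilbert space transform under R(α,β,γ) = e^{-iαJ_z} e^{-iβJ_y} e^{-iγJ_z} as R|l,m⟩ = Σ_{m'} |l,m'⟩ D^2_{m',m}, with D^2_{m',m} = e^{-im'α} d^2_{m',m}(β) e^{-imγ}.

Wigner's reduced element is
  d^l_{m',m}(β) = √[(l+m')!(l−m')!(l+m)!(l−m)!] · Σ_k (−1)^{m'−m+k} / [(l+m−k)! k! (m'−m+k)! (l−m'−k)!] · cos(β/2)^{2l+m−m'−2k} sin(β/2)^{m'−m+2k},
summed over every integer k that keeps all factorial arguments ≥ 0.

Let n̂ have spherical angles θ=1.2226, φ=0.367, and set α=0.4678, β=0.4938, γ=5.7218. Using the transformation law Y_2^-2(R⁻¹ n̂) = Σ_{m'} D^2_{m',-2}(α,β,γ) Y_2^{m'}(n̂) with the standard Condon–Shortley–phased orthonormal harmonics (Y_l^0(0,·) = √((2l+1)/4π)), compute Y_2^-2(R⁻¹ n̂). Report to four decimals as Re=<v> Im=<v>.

Need the full column D^2_{m',-2} for m'=−2..2 at α=0.4678, β=0.4938, γ=5.7218.
cos(β/2)=0.969675, sin(β/2)=0.244399
d^2_{-2,-2}: single k=0 term ⇒ +0.884106;  D = +0.868665-0.164514i
d^2_{-1,-2}: single k=0 term ⇒ -0.445664;  D = -0.353441+0.271470i
d^2_{0,-2}: single k=0 term ⇒ +0.137571;  D = +0.059594-0.123993i
d^2_{1,-2}: single k=0 term ⇒ -0.028311;  D = +0.000560+0.028305i
d^2_{2,-2}: single k=0 term ⇒ +0.003568;  D = -0.001671-0.003152i
Y_2^{m'}(θ=1.2226,φ=0.367) and Σ D·Y over m':
  (+0.8687-0.1645i)·(+0.2534-0.2286i)  (-0.3534+0.2715i)·(+0.2313-0.0889i)  (+0.0596-0.1240i)·(-0.2052+0.0000i)  (+0.0006+0.0283i)·(-0.2313-0.0889i)  (-0.0017-0.0032i)·(+0.2534+0.2286i)
Y_2^-2(R⁻¹ n̂) = +0.115370-0.128407i

Re=0.1154 Im=-0.1284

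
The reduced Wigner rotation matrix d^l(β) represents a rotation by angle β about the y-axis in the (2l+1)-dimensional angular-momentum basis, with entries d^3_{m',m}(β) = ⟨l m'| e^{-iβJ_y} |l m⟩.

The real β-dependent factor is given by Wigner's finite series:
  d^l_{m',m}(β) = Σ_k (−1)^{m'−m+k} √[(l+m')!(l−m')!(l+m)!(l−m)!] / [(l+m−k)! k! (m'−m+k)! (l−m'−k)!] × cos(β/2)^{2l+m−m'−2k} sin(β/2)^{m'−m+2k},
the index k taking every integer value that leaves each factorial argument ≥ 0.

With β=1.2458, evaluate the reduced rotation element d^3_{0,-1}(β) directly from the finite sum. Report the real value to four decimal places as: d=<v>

d=0.2012

d^3_{0,-1}(β=1.2458) via Wigner's sum:
Half-angle: c=0.812190, s=0.583393. N=√(6·6·2·24)=41.569219
Admissible k: 0..2 (factorial args all ≥0)
  k=0: (−1)^1·41.5692/(12)·0.8122^5·0.5834^1 = -0.714233
  k=1: (−1)^2·41.5692/(4)·0.8122^3·0.5834^3 = +1.105525
  k=2: (−1)^3·41.5692/(12)·0.8122^1·0.5834^5 = -0.190132
d^3_{0,-1}(1.2458) = -0.714233 +1.105525 -0.190132 = +0.201160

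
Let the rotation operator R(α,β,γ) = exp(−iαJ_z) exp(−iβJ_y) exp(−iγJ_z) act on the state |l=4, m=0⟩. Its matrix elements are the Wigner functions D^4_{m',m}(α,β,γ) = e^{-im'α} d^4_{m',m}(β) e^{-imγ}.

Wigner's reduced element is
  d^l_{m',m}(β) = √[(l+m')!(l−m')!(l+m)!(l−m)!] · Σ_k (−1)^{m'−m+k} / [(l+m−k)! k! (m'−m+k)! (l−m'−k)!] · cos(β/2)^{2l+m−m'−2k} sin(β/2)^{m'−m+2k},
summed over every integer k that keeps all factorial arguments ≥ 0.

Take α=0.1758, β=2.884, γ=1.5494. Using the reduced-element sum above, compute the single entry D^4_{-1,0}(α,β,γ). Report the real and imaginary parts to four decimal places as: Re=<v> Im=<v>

Split into d^4_{-1,0}(β=2.884) × two z-phases.
c=cos(2.884/2)=0.128441, s=sin(2.884/2)=0.991717; N=√[6·120·24·24]=643.987578
k: max(0,(0)−(-1))=1 … min(4+(0),4−(-1))=4
  k=1: (−1)^0·643.9876/(144)·0.1284^7·0.9917^1 = +0.000003
  k=2: (−1)^1·643.9876/(24)·0.1284^5·0.9917^3 = -0.000915
  k=3: (−1)^2·643.9876/(24)·0.1284^3·0.9917^5 = +0.054540
  k=4: (−1)^3·643.9876/(144)·0.1284^1·0.9917^7 = -0.541916
d^4_{-1,0}(2.884) = +0.000003 -0.000915 +0.054540 -0.541916 = -0.488289
D = (+0.984587+0.174896i)·(-0.488289)·(+1.000000+0.000000i) = -0.480763-0.085400i

Re=-0.4808 Im=-0.0854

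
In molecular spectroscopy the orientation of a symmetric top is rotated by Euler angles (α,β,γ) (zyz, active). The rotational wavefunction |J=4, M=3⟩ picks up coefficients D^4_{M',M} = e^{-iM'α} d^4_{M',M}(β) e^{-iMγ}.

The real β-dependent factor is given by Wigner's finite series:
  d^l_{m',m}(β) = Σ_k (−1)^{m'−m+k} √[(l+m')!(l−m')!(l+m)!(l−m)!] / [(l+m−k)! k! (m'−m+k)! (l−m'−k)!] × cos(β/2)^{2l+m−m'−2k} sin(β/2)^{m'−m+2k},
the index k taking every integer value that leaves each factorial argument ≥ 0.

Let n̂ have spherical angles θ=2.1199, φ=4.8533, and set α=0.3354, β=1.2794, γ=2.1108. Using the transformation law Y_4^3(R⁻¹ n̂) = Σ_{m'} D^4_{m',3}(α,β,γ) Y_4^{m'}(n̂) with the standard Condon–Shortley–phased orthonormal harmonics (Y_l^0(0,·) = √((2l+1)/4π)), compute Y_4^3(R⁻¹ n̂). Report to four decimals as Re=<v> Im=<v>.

Re=-0.3289 Im=0.0440

Need the full column D^4_{m',3} for m'=−4..4 at α=0.3354, β=1.2794, γ=2.1108.
cos(β/2)=0.802275, sin(β/2)=0.596955
d^4_{-4,3}: single k=7 term ⇒ +0.061300;  D = +0.016847+0.058939i
d^4_{-3,3}: k∈[6..7] ⇒ +0.203889 -0.016126 = +0.187762;  D = +0.108149+0.153488i
d^4_{-2,3}: k∈[5..6] ⇒ +0.439402 -0.081092 = +0.358310;  D = +0.291291+0.208653i
d^4_{-1,3}: k∈[4..5] ⇒ +0.695949 -0.231188 = +0.464761;  D = +0.445858+0.131200i
d^4_{0,3}: k∈[3..4] ⇒ +0.836574 -0.463170 = +0.373403;  D = +0.372951-0.018370i
d^4_{1,3}: k∈[2..3] ⇒ +0.754210 -0.695949 = +0.058261;  D = +0.054004-0.021860i
d^4_{2,3}: k∈[1..2] ⇒ +0.477824 -0.793644 = -0.315820;  D = -0.237432+0.208250i
d^4_{3,3}: k∈[0..1] ⇒ +0.171627 -0.665151 = -0.493524;  D = -0.243242+0.429417i
d^4_{4,3}: single k=0 term ⇒ -0.361201;  D = -0.064659+0.355366i
Y_4^{m'}(θ=2.1199,φ=4.8533) and Σ D·Y over m':
  (+0.0168+0.0589i)·(+0.1980-0.1252i)  (+0.1081+0.1535i)·(+0.1663+0.3698i)  (+0.2913+0.2087i)·(-0.2120+0.0614i)  (+0.4459+0.1312i)·(+0.0323+0.2280i)  (+0.3730-0.0184i)·(-0.2724+0.0000i)  (+0.0540-0.0219i)·(-0.0323+0.2280i)  (-0.2374+0.2083i)·(-0.2120-0.0614i)  (-0.2432+0.4294i)·(-0.1663+0.3698i)  (-0.0647+0.3554i)·(+0.1980+0.1252i)
Y_4^3(R⁻¹ n̂) = -0.328942+0.043965i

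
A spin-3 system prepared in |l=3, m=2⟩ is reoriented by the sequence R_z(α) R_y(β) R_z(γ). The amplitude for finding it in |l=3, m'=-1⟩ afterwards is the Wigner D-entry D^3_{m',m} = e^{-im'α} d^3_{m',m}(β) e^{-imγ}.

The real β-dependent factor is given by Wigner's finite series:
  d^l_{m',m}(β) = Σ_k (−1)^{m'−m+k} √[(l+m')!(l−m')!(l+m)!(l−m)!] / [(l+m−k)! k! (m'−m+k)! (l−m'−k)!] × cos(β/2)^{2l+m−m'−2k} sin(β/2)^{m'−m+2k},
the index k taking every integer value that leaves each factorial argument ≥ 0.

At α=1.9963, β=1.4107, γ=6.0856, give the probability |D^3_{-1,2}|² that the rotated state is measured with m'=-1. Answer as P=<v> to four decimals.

First d^3_{-1,2}(β=1.4107), then the phase factors e^{-i(-1)α} and e^{-i(2)γ}:
With c≡cos(β/2)=0.761385 and s≡sin(β/2)=0.648300, N=[2·24·120·1]^{1/2}=75.894664
k: max(0,(2)−(-1))=3 … min(3+(2),3−(-1))=4
  k=3: (−1)^0·75.8947/(12)·0.7614^3·0.6483^3 = +0.760626
  k=4: (−1)^1·75.8947/(24)·0.7614^1·0.6483^5 = -0.275731
d^3_{-1,2}(1.4107) = +0.760626 -0.275731 = +0.484895
|D^3_{-1,2}|² = |d^3_{-1,2}(β)|² = (+0.484895)² = 0.235123 (the z-rotation phases have unit modulus)

P=0.2351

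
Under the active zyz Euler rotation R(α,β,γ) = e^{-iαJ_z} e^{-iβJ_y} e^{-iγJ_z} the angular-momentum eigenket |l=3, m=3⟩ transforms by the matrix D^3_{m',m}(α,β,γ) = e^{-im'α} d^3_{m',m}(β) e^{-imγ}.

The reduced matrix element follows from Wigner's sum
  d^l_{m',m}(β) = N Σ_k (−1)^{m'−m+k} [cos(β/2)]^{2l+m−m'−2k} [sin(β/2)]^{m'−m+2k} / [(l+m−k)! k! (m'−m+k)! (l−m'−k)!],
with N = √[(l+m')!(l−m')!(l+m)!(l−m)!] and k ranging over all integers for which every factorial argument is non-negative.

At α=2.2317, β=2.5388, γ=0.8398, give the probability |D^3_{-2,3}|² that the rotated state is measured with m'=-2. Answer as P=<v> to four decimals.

P=0.3334

Split into d^3_{-2,3}(β=2.5388) × two z-phases.
With c≡cos(β/2)=0.296854 and s≡sin(β/2)=0.954923, N=[1·120·720·1]^{1/2}=293.938769
k: max(0,(3)−(-2))=5 … min(3+(3),3−(-2))=5
  k=5: (−1)^0·293.9388/(120)·0.2969^1·0.9549^5 = +0.577378
d^3_{-2,3}(2.5388) = +0.577378
|D^3_{-2,3}|² = |d^3_{-2,3}(β)|² = (+0.577378)² = 0.333365 (the z-rotation phases have unit modulus)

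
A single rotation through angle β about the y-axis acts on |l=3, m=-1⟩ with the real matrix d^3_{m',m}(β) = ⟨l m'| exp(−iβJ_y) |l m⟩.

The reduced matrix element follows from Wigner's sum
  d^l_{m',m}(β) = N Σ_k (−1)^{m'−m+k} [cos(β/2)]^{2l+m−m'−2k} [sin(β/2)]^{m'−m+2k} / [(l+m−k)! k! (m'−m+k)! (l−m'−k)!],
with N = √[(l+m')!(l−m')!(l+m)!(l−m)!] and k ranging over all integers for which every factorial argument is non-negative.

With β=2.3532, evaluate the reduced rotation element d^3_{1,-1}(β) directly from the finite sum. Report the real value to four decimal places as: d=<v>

d=-0.1268

d^3_{1,-1}(β=2.3532) via Wigner's sum:
With c≡cos(β/2)=0.384066 and s≡sin(β/2)=0.923306, N=[24·2·2·24]^{1/2}=48.000000
Admissible k: 0..2 (factorial args all ≥0)
  k=0: (−1)^2·48.0000/(8)·0.3841^4·0.9233^2 = +0.111293
  k=1: (−1)^3·48.0000/(6)·0.3841^2·0.9233^4 = -0.857599
  k=2: (−1)^4·48.0000/(48)·0.3841^0·0.9233^6 = +0.619545
d^3_{1,-1}(2.3532) = +0.111293 -0.857599 +0.619545 = -0.126761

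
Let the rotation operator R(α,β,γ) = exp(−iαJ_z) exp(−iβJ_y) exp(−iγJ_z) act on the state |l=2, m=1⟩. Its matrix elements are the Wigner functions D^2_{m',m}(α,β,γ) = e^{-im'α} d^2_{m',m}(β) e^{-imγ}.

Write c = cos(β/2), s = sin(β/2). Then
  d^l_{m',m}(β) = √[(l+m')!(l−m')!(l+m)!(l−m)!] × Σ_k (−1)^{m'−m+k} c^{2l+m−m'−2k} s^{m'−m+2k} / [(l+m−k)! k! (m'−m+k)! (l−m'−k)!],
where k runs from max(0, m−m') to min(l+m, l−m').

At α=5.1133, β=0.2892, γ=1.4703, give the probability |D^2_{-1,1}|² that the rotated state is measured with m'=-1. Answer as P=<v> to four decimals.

P=0.0037

D^2_{-1,1}(5.1133,0.2892,1.4703) = e^{-i·-1·5.1133}·d^2_{-1,1}(0.2892)·e^{-i·1·1.4703}. Compute d first:
c=cos(0.2892/2)=0.989564, s=sin(0.2892/2)=0.144097; N=√[1·6·6·1]=6.000000
k∈{2,3} keeps every argument non-negative
  k=2: (−1)^0·6.0000/(2)·0.9896^2·0.1441^2 = +0.060998
  k=3: (−1)^1·6.0000/(6)·0.9896^0·0.1441^4 = -0.000431
d^2_{-1,1}(0.2892) = +0.060998 -0.000431 = +0.060567
|D^2_{-1,1}|² = |d^2_{-1,1}(β)|² = (+0.060567)² = 0.003668 (the z-rotation phases have unit modulus)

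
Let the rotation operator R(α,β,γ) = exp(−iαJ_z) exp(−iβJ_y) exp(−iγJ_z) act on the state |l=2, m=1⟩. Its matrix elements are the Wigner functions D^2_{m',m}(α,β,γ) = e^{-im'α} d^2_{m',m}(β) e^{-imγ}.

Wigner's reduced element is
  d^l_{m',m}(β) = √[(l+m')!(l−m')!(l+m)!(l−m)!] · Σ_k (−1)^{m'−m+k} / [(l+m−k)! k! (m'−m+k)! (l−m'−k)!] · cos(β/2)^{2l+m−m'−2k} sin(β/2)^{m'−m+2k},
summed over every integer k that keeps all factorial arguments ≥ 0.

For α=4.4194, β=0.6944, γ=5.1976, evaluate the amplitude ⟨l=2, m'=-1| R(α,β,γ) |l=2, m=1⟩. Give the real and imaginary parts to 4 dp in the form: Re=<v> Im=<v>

Split into d^2_{-1,1}(β=0.6944) × two z-phases.
c=cos(0.6944/2)=0.940329, s=sin(0.6944/2)=0.340266; N=√[1·6·6·1]=6.000000
k∈{2,3} keeps every argument non-negative
  k=2: (−1)^0·6.0000/(2)·0.9403^2·0.3403^2 = +0.307128
  k=3: (−1)^1·6.0000/(6)·0.9403^0·0.3403^4 = -0.013405
d^2_{-1,1}(0.6944) = +0.307128 -0.013405 = +0.293722
D = (-0.288815-0.957385i)·(+0.293722)·(+0.466395+0.884577i) = +0.209183-0.206193i

Re=0.2092 Im=-0.2062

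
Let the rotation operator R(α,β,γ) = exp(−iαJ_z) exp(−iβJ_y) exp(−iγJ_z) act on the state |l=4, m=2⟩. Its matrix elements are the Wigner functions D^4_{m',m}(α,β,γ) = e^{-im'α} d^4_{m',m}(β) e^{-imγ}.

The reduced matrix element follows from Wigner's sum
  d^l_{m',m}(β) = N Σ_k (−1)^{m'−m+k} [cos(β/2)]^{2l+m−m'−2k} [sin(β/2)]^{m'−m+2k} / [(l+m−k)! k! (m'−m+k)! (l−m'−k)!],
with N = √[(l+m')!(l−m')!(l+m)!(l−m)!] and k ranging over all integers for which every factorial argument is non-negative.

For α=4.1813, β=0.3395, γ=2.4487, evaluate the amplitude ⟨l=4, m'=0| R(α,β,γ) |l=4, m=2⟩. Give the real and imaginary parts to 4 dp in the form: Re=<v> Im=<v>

First d^4_{0,2}(β=0.3395), then the phase factors e^{-i(0)α} and e^{-i(2)γ}:
Half-angle: c=0.985627, s=0.168936. N=√(24·24·720·2)=910.735966
The bounds max(0,m−m')=2 and min(l+m,l−m')=4 give 3 terms
  k=2: (−1)^0·910.7360/(96)·0.9856^6·0.1689^2 = +0.248222
  k=3: (−1)^1·910.7360/(36)·0.9856^4·0.1689^4 = -0.019446
  k=4: (−1)^2·910.7360/(96)·0.9856^2·0.1689^6 = +0.000214
d^4_{0,2}(0.3395) = +0.248222 -0.019446 +0.000214 = +0.228991
Attach z-rotation phases: D = e^{-i(0)(4.1813)}·(+0.228991)·e^{-i(2)(2.4487)} = +0.042125+0.225083i

Re=0.0421 Im=0.2251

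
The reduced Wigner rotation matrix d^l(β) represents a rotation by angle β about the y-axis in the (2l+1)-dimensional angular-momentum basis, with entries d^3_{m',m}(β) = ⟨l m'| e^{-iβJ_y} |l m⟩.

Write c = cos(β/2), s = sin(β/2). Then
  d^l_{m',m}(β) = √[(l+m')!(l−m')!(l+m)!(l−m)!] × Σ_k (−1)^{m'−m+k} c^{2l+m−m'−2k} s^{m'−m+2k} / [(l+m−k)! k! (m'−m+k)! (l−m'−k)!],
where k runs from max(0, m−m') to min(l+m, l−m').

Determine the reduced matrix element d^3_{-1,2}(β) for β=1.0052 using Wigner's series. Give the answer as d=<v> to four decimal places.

d=0.4039

d^3_{-1,2}(β=1.0052) via Wigner's sum:
c=cos(1.0052/2)=0.876333, s=sin(1.0052/2)=0.481706; N=√[2·24·120·1]=75.894664
The bounds max(0,m−m')=3 and min(l+m,l−m')=4 give 2 terms
  k=3: (−1)^0·75.8947/(12)·0.8763^3·0.4817^3 = +0.475754
  k=4: (−1)^1·75.8947/(24)·0.8763^1·0.4817^5 = -0.071875
d^3_{-1,2}(1.0052) = +0.475754 -0.071875 = +0.403879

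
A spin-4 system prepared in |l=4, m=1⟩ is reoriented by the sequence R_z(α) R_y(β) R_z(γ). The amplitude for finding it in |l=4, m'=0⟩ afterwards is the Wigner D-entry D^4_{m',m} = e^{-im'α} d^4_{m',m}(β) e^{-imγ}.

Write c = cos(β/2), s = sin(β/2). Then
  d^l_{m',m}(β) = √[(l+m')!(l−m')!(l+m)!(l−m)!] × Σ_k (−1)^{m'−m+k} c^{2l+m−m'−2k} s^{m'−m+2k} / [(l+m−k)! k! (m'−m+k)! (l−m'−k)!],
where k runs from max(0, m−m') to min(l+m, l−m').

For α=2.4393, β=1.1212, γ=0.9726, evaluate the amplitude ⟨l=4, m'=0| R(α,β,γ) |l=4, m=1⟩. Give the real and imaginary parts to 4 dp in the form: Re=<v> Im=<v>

First d^4_{0,1}(β=1.1212), then the phase factors e^{-i(0)α} and e^{-i(1)γ}:
Half-angle: c=0.846936, s=0.531694. N=√(24·24·120·6)=643.987578
The bounds max(0,m−m')=1 and min(l+m,l−m')=4 give 4 terms
  k=1: (−1)^0·643.9876/(144)·0.8469^7·0.5317^1 = +0.743245
  k=2: (−1)^1·643.9876/(24)·0.8469^5·0.5317^3 = -1.757544
  k=3: (−1)^2·643.9876/(24)·0.8469^3·0.5317^5 = +0.692674
  k=4: (−1)^3·643.9876/(144)·0.8469^1·0.5317^7 = -0.045499
d^4_{0,1}(1.1212) = +0.743245 -1.757544 +0.692674 -0.045499 = -0.367123
D = (+1.000000+0.000000i)·(-0.367123)·(+0.563153-0.826353i) = -0.206747+0.303373i

Re=-0.2067 Im=0.3034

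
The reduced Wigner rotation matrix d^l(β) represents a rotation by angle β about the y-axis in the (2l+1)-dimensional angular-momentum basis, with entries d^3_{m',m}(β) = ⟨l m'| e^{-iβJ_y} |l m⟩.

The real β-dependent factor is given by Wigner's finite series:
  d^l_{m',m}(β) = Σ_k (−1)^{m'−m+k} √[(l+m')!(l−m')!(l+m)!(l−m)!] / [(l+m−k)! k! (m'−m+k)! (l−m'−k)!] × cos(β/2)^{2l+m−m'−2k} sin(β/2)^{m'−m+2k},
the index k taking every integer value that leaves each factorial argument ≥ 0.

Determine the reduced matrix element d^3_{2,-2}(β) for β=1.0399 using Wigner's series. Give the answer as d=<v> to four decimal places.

d=0.2144

d^3_{2,-2}(β=1.0399) via Wigner's sum:
With c≡cos(β/2)=0.867844 and s≡sin(β/2)=0.496837, N=[120·1·1·120]^{1/2}=120.000000
Admissible k: 0..1 (factorial args all ≥0)
  k=0: (−1)^4·120.0000/(24)·0.8678^2·0.4968^4 = +0.229461
  k=1: (−1)^5·120.0000/(120)·0.8678^0·0.4968^6 = -0.015041
d^3_{2,-2}(1.0399) = +0.229461 -0.015041 = +0.214419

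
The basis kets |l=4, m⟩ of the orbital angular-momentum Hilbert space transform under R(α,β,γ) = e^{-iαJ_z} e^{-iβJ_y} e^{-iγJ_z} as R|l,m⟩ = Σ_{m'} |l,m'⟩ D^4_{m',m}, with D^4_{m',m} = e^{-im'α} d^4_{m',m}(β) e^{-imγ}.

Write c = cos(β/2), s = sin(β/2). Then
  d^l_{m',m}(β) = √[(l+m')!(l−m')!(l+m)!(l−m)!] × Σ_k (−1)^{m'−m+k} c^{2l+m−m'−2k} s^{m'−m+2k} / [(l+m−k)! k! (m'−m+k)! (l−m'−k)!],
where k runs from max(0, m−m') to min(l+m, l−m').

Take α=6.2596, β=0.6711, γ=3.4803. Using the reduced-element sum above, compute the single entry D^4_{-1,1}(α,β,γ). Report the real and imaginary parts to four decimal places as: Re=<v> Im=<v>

Re=-0.4722 Im=0.1790

Split into d^4_{-1,1}(β=0.6711) × two z-phases.
c=cos(0.6711/2)=0.944229, s=sin(0.6711/2)=0.329289; N=√[6·120·120·6]=720.000000
k: max(0,(1)−(-1))=2 … min(4+(1),4−(-1))=5
  k=2: (−1)^0·720.0000/(72)·0.9442^6·0.3293^2 = +0.768455
  k=3: (−1)^1·720.0000/(24)·0.9442^4·0.3293^4 = -0.280374
  k=4: (−1)^2·720.0000/(48)·0.9442^2·0.3293^6 = +0.017049
  k=5: (−1)^3·720.0000/(720)·0.9442^0·0.3293^8 = -0.000138
d^4_{-1,1}(0.6711) = +0.768455 -0.280374 +0.017049 -0.000138 = +0.504992
Phases: e^{-i·(-1)·6.2596}=+0.999722-0.023583i, e^{-i·(1)·3.4803}=-0.943185+0.332268i ⇒ D=-0.472211+0.178979i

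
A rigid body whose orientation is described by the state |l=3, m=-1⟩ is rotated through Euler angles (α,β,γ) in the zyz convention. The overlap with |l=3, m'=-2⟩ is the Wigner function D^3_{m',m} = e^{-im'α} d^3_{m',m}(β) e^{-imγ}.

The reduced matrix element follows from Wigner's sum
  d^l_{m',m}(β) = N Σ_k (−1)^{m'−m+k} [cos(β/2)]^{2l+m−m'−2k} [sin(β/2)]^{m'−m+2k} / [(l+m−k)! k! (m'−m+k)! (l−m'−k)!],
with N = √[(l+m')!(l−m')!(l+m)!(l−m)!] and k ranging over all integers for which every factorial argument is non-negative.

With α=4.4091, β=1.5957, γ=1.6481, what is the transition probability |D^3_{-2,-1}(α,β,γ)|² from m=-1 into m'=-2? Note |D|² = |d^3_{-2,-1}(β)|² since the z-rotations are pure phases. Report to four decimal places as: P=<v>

P=0.1715

First d^3_{-2,-1}(β=1.5957), then the phase factors e^{-i(-2)α} and e^{-i(-1)γ}:
With c≡cos(β/2)=0.698247 and s≡sin(β/2)=0.715857, N=[1·120·2·24]^{1/2}=75.894664
k∈{1,2} keeps every argument non-negative
  k=1: (−1)^0·75.8947/(24)·0.6982^5·0.7159^1 = +0.375727
  k=2: (−1)^1·75.8947/(12)·0.6982^3·0.7159^3 = -0.789834
d^3_{-2,-1}(1.5957) = +0.375727 -0.789834 = -0.414107
|D^3_{-2,-1}|² = |d^3_{-2,-1}(β)|² = (-0.414107)² = 0.171485 (the z-rotation phases have unit modulus)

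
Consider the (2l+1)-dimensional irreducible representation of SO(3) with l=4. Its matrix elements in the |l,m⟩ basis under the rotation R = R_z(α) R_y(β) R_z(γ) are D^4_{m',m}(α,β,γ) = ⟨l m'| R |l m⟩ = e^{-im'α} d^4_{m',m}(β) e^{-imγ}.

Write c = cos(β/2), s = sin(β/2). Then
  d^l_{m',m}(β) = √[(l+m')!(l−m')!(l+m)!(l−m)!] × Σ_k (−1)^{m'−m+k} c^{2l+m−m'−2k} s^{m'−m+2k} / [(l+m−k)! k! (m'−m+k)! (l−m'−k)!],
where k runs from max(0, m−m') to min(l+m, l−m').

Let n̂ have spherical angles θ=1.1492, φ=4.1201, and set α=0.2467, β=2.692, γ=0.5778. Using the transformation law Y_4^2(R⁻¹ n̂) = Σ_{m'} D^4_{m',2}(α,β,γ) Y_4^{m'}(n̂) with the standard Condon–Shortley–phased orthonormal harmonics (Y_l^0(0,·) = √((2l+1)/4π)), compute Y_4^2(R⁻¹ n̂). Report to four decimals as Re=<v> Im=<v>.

Need the full column D^4_{m',2} for m'=−4..4 at α=0.2467, β=2.692, γ=0.5778.
cos(β/2)=0.222908, sin(β/2)=0.974840
d^4_{-4,2}: single k=6 term ⇒ +0.225646;  D = +0.222439-0.037908i
d^4_{-3,2}: k∈[5..6] ⇒ +0.109453 -0.697784 = -0.588332;  D = -0.538273+0.237479i
d^4_{-2,2}: k∈[4..6] ⇒ +0.033445 -0.511718 +0.815577 = +0.337304;  D = +0.266012-0.207392i
d^4_{-1,2}: k∈[3..5] ⇒ +0.007210 -0.206846 +0.791213 = +0.591577;  D = +0.363591-0.466652i
d^4_{0,2}: k∈[2..4] ⇒ +0.001106 -0.056406 +0.404549 = +0.349249;  D = +0.140876-0.319576i
d^4_{1,2}: k∈[1..3] ⇒ +0.000113 -0.010815 +0.137898 = +0.127196;  D = +0.021331-0.125394i
d^4_{2,2}: k∈[0..2] ⇒ +0.000006 -0.001399 +0.033445 = +0.032052;  D = -0.002504-0.031954i
d^4_{3,2}: k∈[0..1] ⇒ -0.000100 +0.005723 = +0.005623;  D = -0.001795-0.005329i
d^4_{4,2}: single k=0 term ⇒ +0.000617;  D = -0.000334-0.000519i
Y_4^{m'}(θ=1.1492,φ=4.1201) and Σ D·Y over m':
  (+0.2224-0.0379i)·(-0.2197+0.2141i)  (-0.5383+0.2375i)·(+0.3809+0.0796i)  (+0.2660-0.2074i)·(-0.0181-0.0444i)  (+0.3636-0.4667i)·(+0.1802-0.2679i)  (+0.1409-0.3196i)·(-0.1103+0.0000i)  (+0.0213-0.1254i)·(-0.1802-0.2679i)  (-0.0025-0.0320i)·(-0.0181+0.0444i)  (-0.0018-0.0053i)·(-0.3809+0.0796i)  (-0.0003-0.0005i)·(-0.2197-0.2141i)
Y_4^2(R⁻¹ n̂) = -0.388585-0.031382i

Re=-0.3886 Im=-0.0314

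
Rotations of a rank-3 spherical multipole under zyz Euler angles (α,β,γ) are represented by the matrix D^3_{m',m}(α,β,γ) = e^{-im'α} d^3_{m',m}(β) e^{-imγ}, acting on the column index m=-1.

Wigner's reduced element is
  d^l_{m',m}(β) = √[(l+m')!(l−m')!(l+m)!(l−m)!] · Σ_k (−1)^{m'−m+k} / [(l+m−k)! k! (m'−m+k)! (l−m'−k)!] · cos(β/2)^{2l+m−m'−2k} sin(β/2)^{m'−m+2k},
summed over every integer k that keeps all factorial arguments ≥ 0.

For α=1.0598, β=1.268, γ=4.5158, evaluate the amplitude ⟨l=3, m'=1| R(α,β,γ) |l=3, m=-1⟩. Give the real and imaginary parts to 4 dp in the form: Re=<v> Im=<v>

First d^3_{1,-1}(β=1.268), then the phase factors e^{-i(1)α} and e^{-i(-1)γ}:
Half-angle: c=0.805664, s=0.592372. N=√(24·2·2·24)=48.000000
k∈{0,1,2} keeps every argument non-negative
  k=0: (−1)^2·48.0000/(8)·0.8057^4·0.5924^2 = +0.887069
  k=1: (−1)^3·48.0000/(6)·0.8057^2·0.5924^4 = -0.639406
  k=2: (−1)^4·48.0000/(48)·0.8057^0·0.5924^6 = +0.043208
d^3_{1,-1}(1.268) = +0.887069 -0.639406 +0.043208 = +0.290871
Phases: e^{-i·(1)·1.0598}=+0.489047-0.872258i, e^{-i·(-1)·4.5158}=-0.195325-0.980739i ⇒ D=-0.276612-0.089953i

Re=-0.2766 Im=-0.0900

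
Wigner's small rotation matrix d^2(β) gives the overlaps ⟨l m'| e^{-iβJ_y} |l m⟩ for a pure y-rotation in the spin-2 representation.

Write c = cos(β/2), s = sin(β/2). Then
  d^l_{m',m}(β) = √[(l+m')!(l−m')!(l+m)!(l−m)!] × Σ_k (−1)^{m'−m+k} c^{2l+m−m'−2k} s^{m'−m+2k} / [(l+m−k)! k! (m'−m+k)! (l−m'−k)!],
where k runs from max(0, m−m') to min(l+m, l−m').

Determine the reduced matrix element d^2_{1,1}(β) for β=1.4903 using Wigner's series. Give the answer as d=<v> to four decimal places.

d^2_{1,1}(β=1.4903) via Wigner's sum:
c=cos(1.4903/2)=0.734986, s=sin(1.4903/2)=0.678082; N=√[6·1·6·1]=6.000000
k: max(0,(1)−(1))=0 … min(2+(1),2−(1))=1
  k=0: (−1)^0·6.0000/(6)·0.7350^4·0.6781^0 = +0.291821
  k=1: (−1)^1·6.0000/(2)·0.7350^2·0.6781^2 = -0.745151
d^2_{1,1}(1.4903) = +0.291821 -0.745151 = -0.453330

d=-0.4533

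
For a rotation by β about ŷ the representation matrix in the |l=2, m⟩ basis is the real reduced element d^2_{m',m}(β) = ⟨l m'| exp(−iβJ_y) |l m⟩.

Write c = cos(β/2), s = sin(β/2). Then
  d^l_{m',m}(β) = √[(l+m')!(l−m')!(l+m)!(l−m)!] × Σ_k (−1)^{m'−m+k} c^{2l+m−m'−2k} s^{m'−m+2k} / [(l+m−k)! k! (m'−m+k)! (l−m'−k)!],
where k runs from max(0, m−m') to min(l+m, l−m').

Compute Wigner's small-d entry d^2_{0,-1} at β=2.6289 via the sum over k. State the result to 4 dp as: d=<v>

d=0.5235

d^2_{0,-1}(β=2.6289) via Wigner's sum:
c=cos(2.6289/2)=0.253548, s=sin(2.6289/2)=0.967323; N=√[2·2·1·6]=4.898979
k: max(0,(-1)−(0))=0 … min(2+(-1),2−(0))=1
  k=0: (−1)^1·4.8990/(2)·0.2535^3·0.9673^1 = -0.038621
  k=1: (−1)^2·4.8990/(2)·0.2535^1·0.9673^3 = +0.562147
d^2_{0,-1}(2.6289) = -0.038621 +0.562147 = +0.523526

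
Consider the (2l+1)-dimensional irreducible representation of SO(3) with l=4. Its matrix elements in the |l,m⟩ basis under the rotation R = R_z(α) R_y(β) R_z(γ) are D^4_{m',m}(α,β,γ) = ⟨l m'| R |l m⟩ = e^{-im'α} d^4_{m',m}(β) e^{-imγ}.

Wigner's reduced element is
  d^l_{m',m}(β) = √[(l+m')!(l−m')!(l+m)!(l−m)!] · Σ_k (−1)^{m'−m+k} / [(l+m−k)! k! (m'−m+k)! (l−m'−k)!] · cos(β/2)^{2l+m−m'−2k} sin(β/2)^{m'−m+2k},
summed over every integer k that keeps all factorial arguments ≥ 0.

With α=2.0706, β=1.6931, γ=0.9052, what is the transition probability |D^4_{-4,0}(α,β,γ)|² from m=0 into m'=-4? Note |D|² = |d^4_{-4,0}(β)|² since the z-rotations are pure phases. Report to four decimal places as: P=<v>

P=0.2575

D^4_{-4,0}(2.0706,1.6931,0.9052) = e^{-i·-4·2.0706}·d^4_{-4,0}(1.6931)·e^{-i·0·0.9052}. Compute d first:
With c≡cos(β/2)=0.662571 and s≡sin(β/2)=0.748999, N=[1·40320·24·24]^{1/2}=4819.161753
Admissible k: 4..4 (factorial args all ≥0)
  k=4: (−1)^0·4819.1618/(576)·0.6626^4·0.7490^4 = +0.507463
d^4_{-4,0}(1.6931) = +0.507463
|D^4_{-4,0}|² = |d^4_{-4,0}(β)|² = (+0.507463)² = 0.257518 (the z-rotation phases have unit modulus)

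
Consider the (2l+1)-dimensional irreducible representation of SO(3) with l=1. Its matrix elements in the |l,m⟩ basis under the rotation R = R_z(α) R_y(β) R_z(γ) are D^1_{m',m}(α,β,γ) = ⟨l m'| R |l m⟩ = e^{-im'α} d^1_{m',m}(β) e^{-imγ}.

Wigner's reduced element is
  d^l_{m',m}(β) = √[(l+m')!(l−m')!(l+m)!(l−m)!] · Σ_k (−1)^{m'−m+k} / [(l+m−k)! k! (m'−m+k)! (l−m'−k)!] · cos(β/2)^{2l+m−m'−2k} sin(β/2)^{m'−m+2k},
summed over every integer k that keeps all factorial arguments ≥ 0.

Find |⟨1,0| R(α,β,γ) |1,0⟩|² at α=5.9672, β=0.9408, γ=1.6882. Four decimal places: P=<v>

P=0.3471

First d^1_{0,0}(β=0.9408), then the phase factors e^{-i(0)α} and e^{-i(0)γ}:
With c≡cos(β/2)=0.891387 and s≡sin(β/2)=0.453243, N=[1·1·1·1]^{1/2}=1.000000
k∈{0,1} keeps every argument non-negative
  k=0: (−1)^0·1.0000/(1)·0.8914^2·0.4532^0 = +0.794571
  k=1: (−1)^1·1.0000/(1)·0.8914^0·0.4532^2 = -0.205429
d^1_{0,0}(0.9408) = +0.794571 -0.205429 = +0.589142
|D^1_{0,0}|² = |d^1_{0,0}(β)|² = (+0.589142)² = 0.347088 (the z-rotation phases have unit modulus)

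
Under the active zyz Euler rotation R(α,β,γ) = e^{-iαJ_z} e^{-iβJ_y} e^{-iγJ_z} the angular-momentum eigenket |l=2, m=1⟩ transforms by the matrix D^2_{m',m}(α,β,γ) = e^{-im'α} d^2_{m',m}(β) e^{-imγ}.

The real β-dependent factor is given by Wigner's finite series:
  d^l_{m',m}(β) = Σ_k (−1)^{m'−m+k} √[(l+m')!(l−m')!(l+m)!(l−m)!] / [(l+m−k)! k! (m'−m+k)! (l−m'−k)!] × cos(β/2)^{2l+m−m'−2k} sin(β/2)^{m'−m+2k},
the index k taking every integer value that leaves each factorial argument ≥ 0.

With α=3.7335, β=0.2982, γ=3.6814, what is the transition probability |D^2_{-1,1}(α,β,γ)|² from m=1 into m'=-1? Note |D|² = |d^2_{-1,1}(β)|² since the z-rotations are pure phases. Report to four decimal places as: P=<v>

P=0.0041

Split into d^2_{-1,1}(β=0.2982) × two z-phases.
With c≡cos(β/2)=0.988905 and s≡sin(β/2)=0.148548, N=[1·6·6·1]^{1/2}=6.000000
The bounds max(0,m−m')=2 and min(l+m,l−m')=3 give 2 terms
  k=2: (−1)^0·6.0000/(2)·0.9889^2·0.1485^2 = +0.064739
  k=3: (−1)^1·6.0000/(6)·0.9889^0·0.1485^4 = -0.000487
d^2_{-1,1}(0.2982) = +0.064739 -0.000487 = +0.064252
|D^2_{-1,1}|² = |d^2_{-1,1}(β)|² = (+0.064252)² = 0.004128 (the z-rotation phases have unit modulus)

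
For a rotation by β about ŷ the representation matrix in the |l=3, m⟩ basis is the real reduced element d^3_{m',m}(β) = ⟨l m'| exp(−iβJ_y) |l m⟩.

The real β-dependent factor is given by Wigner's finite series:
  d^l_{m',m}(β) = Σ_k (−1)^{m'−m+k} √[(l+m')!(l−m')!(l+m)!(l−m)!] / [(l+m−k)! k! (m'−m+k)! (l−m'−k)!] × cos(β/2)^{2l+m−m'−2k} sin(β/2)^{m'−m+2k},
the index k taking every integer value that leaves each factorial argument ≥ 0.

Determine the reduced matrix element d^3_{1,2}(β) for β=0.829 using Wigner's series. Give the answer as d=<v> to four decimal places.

d^3_{1,2}(β=0.829) via Wigner's sum:
Half-angle: c=0.915318, s=0.402732. N=√(24·2·120·1)=75.894664
k∈{1,2} keeps every argument non-negative
  k=1: (−1)^0·75.8947/(24)·0.9153^5·0.4027^1 = +0.818231
  k=2: (−1)^1·75.8947/(12)·0.9153^3·0.4027^3 = -0.316807
d^3_{1,2}(0.829) = +0.818231 -0.316807 = +0.501424

d=0.5014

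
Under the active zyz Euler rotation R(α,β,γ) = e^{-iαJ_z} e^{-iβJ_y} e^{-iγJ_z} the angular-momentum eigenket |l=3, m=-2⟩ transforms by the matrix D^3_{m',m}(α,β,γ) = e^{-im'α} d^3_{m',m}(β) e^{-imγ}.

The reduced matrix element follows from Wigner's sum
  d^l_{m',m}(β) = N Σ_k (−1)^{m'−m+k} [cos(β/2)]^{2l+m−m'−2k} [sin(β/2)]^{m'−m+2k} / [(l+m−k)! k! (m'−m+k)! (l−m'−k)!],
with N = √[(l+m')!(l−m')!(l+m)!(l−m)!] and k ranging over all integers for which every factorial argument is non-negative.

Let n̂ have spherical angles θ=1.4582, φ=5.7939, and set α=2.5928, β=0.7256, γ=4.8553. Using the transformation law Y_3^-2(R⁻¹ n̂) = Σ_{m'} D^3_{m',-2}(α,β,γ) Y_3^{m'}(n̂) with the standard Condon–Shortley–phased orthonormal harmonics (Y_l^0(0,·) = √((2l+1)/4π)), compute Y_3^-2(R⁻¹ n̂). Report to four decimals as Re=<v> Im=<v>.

Need the full column D^3_{m',-2} for m'=−3..3 at α=2.5928, β=0.7256, γ=4.8553.
cos(β/2)=0.934907, sin(β/2)=0.354893
d^3_{-3,-2}: single k=1 term ⇒ +0.620891;  D = +0.129577-0.607219i
d^3_{-2,-2}: k∈[0..1] ⇒ +0.667744 -0.481104 = +0.186640;  D = -0.128449+0.135408i
d^3_{-1,-2}: k∈[0..1] ⇒ -0.801566 +0.231009 = -0.570557;  D = -0.550943+0.148317i
d^3_{0,-2}: k∈[0..1] ⇒ +0.527023 -0.075943 = +0.451080;  D = -0.432780-0.127180i
d^3_{1,-2}: k∈[0..1] ⇒ -0.231009 +0.016644 = -0.214365;  D = -0.143938-0.158852i
d^3_{2,-2}: k∈[0..1] ⇒ +0.069326 -0.001998 = +0.067328;  D = -0.012543-0.066150i
d^3_{3,-2}: single k=0 term ⇒ -0.012892;  D = +0.004559-0.012060i
Y_3^{m'}(θ=1.4582,φ=5.7939) and Σ D·Y over m':
  (+0.1296-0.6072i)·(+0.0421+0.4072i)  (-0.1284+0.1354i)·(+0.0633+0.0941i)  (-0.5509+0.1483i)·(-0.2656-0.1414i)  (-0.4328-0.1272i)·(-0.1231+0.0000i)  (-0.1439-0.1589i)·(+0.2656-0.1414i)  (-0.0125-0.0661i)·(+0.0633-0.0941i)  (+0.0046-0.0121i)·(-0.0421+0.4072i)
Y_3^-2(R⁻¹ n̂) = +0.389422+0.055410i

Re=0.3894 Im=0.0554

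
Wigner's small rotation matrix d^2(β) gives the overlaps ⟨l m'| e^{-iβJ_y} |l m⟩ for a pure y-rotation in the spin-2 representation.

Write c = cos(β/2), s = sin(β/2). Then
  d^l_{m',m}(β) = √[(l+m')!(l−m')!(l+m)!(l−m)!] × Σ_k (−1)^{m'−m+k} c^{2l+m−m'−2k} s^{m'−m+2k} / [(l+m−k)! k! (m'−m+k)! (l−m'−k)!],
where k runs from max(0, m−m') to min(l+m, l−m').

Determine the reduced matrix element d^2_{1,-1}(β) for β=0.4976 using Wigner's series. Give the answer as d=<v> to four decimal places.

d^2_{1,-1}(β=0.4976) via Wigner's sum:
With c≡cos(β/2)=0.969209 and s≡sin(β/2)=0.246241, N=[6·1·1·6]^{1/2}=6.000000
Admissible k: 0..1 (factorial args all ≥0)
  k=0: (−1)^2·6.0000/(2)·0.9692^2·0.2462^2 = +0.170874
  k=1: (−1)^3·6.0000/(6)·0.9692^0·0.2462^4 = -0.003677
d^2_{1,-1}(0.4976) = +0.170874 -0.003677 = +0.167198

d=0.1672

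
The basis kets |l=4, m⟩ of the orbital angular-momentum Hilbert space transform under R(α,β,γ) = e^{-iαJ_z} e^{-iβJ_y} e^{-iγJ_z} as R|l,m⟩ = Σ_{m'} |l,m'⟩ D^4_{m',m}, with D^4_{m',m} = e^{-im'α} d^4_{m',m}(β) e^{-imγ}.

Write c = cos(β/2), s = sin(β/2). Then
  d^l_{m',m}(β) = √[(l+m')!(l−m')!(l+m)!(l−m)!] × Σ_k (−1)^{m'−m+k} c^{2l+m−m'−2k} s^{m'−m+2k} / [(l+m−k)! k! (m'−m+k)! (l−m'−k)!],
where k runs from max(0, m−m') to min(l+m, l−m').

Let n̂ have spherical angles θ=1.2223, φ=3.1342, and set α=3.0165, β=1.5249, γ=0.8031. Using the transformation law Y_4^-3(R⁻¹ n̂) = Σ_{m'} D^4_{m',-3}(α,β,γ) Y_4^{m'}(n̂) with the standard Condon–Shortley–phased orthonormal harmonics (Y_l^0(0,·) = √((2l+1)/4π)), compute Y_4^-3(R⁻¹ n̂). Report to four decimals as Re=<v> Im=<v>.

Need the full column D^4_{m',-3} for m'=−4..4 at α=3.0165, β=1.5249, γ=0.8031.
cos(β/2)=0.723146, sin(β/2)=0.690695
d^4_{-4,-3}: single k=1 term ⇒ +0.202029;  D = -0.067018+0.190589i
d^4_{-3,-3}: k∈[0..1] ⇒ +0.074784 -0.477559 = -0.402775;  D = -0.179974+0.360329i
d^4_{-2,-3}: k∈[0..1] ⇒ -0.267259 +0.731433 = +0.464174;  D = -0.257599+0.386135i
d^4_{-1,-3}: k∈[0..1] ⇒ +0.541501 -0.823320 = -0.281819;  D = -0.184427+0.213093i
d^4_{0,-3}: k∈[0..1] ⇒ -0.770998 +0.703354 = -0.067644;  D = +0.050303-0.045225i
d^4_{1,-3}: k∈[0..1] ⇒ +0.823320 -0.450652 = +0.372669;  D = +0.306054-0.212634i
d^4_{2,-3}: k∈[0..1] ⇒ -0.667261 +0.202906 = -0.464354;  D = +0.411427-0.215297i
d^4_{3,-3}: k∈[0..1] ⇒ +0.397437 -0.051795 = +0.345642;  D = +0.323847-0.120795i
d^4_{4,-3}: single k=0 term ⇒ -0.153383;  D = +0.149276-0.035255i
Y_4^{m'}(θ=1.2223,φ=3.1342) and Σ D·Y over m':
  (-0.0670+0.1906i)·(+0.3452+0.0102i)  (-0.1800+0.3603i)·(-0.3548-0.0079i)  (-0.2576+0.3861i)·(-0.0543-0.0008i)  (-0.1844+0.2131i)·(+0.3316+0.0025i)  (+0.0503-0.0452i)·(-0.0024+0.0000i)  (+0.3061-0.2126i)·(-0.3316+0.0025i)  (+0.4114-0.2153i)·(-0.0543+0.0008i)  (+0.3238-0.1208i)·(+0.3548-0.0079i)  (+0.1493-0.0353i)·(+0.3452-0.0102i)
Y_4^-3(R⁻¹ n̂) = +0.036113+0.012403i

Re=0.0361 Im=0.0124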